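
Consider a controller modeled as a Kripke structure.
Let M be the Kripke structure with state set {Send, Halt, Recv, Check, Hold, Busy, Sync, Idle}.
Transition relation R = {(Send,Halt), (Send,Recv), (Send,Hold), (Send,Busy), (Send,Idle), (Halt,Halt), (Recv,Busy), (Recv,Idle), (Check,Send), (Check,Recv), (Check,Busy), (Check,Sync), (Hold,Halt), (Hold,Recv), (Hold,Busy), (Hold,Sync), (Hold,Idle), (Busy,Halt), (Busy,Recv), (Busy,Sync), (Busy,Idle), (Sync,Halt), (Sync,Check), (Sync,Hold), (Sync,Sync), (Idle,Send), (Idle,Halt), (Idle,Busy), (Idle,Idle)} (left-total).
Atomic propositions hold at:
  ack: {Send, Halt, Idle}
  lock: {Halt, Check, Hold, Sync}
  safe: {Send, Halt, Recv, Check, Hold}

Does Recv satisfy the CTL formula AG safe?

No

AG safe: greatest fixpoint, start Z0 = {Send, Halt, Recv, Check, Hold}, keep only states in Sat with every successor in Z. Z1 = {Halt}; fixed.
Sat(AG safe) = {Halt}
Recv ∉ Sat(AG safe) = {Halt}, so the formula does not hold at Recv.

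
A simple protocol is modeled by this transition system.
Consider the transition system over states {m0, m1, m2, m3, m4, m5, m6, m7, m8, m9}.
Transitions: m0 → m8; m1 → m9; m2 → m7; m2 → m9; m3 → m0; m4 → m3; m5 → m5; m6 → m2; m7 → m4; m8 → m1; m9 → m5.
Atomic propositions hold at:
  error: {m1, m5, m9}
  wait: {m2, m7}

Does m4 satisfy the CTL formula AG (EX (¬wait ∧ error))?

No

Sat(¬wait) = {m0, m1, m3, m4, m5, m6, m8, m9}
Sat(¬wait ∧ error) = {m1, m5, m9}
Sat(EX (¬wait ∧ error)) = {s : some successor in {m1, m5, m9}} = {m1, m2, m5, m8, m9}
AG (EX (¬wait ∧ error)): greatest fixpoint, start Z0 = {m1, m2, m5, m8, m9}, keep only states in Sat with every successor in Z. Z1 = {m1, m5, m8, m9}; fixed.
Sat(AG (EX (¬wait ∧ error))) = {m1, m5, m8, m9}
m4 ∉ Sat(AG (EX (¬wait ∧ error))) = {m1, m5, m8, m9}, so the formula does not hold at m4.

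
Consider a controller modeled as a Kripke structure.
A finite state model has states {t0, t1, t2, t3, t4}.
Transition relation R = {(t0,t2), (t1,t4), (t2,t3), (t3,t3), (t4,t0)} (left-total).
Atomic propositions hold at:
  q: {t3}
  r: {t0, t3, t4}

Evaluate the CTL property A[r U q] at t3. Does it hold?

Yes

A[r U q]: least fixpoint, start Z0 = Sat(q) = {t3}, add states in Sat(r) with every successor in Z. Already a fixed point.
Sat(A[r U q]) = {t3}
t3 ∈ Sat(A[r U q]) = {t3}, so the formula holds at t3.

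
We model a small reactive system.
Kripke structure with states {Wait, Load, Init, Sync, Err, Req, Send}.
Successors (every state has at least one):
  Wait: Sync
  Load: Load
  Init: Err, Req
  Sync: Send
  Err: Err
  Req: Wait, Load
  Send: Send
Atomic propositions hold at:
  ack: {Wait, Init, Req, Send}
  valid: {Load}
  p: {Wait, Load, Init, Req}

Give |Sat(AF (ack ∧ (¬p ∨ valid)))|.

Sat(¬p) = {Sync, Err, Send}
Sat(¬p ∨ valid) = {Load, Sync, Err, Send}
Sat(ack ∧ (¬p ∨ valid)) = {Send}
AF (ack ∧ (¬p ∨ valid)): least fixpoint, start Z0 = {Send}, add states with every successor in Z. Z1 = {Sync, Send}; Z2 = {Wait, Sync, Send}; fixed.
Sat(AF (ack ∧ (¬p ∨ valid))) = {Wait, Sync, Send}
|Sat(AF (ack ∧ (¬p ∨ valid)))| = |{Wait, Sync, Send}| = 3.

3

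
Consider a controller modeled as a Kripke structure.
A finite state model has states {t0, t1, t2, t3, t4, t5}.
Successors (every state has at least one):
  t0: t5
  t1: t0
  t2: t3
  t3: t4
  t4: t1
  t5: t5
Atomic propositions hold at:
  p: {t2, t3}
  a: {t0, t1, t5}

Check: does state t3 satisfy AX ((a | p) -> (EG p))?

Yes

Sat(a | p) = {t0, t1, t2, t3, t5}
EG p: greatest fixpoint, start Z0 = {t2, t3}, keep only states in Sat with some successor in Z. Z1 = {t2}; Z2 = ∅; fixed.
Sat(EG p) = ∅
Sat((a | p) -> (EG p)) = {t4}
Sat(AX ((a | p) -> (EG p))) = {s : every successor in {t4}} = {t3}
t3 ∈ Sat(AX ((a | p) -> (EG p))) = {t3}, so the formula holds at t3.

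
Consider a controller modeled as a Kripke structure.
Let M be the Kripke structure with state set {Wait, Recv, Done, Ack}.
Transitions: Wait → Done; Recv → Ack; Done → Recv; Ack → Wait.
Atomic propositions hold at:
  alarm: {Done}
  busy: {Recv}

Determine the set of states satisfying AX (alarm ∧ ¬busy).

{Wait}

Sat(¬busy) = {Wait, Done, Ack}
Sat(alarm ∧ ¬busy) = {Done}
Sat(AX (alarm ∧ ¬busy)) = {s : every successor in {Done}} = {Wait}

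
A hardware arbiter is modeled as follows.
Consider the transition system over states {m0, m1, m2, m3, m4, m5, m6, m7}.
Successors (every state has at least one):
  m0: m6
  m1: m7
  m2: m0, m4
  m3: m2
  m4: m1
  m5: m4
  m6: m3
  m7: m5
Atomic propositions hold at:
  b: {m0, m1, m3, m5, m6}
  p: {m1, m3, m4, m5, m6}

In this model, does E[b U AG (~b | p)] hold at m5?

Sat(~b) = {m2, m4, m7}
Sat(~b | p) = {m1, m2, m3, m4, m5, m6, m7}
AG (~b | p): greatest fixpoint, start Z0 = {m1, m2, m3, m4, m5, m6, m7}, keep only states in Sat with every successor in Z. Z1 = {m1, m3, m4, m5, m6, m7}; Z2 = {m1, m4, m5, m6, m7}; Z3 = {m1, m4, m5, m7}; fixed.
Sat(AG (~b | p)) = {m1, m4, m5, m7}
E[b U AG (~b | p)]: least fixpoint, start Z0 = Sat(AG (~b | p)) = {m1, m4, m5, m7}, add states in Sat(b) with some successor in Z. Already a fixed point.
Sat(E[b U AG (~b | p)]) = {m1, m4, m5, m7}
m5 ∈ Sat(E[b U AG (~b | p)]) = {m1, m4, m5, m7}, so the formula holds at m5.

Yes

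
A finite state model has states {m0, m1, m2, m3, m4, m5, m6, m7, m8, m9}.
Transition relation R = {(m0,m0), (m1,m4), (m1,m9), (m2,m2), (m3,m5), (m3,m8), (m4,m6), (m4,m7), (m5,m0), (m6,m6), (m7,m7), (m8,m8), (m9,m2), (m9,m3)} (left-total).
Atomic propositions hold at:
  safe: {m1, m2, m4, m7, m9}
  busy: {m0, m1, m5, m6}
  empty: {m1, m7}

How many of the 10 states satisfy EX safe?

Sat(EX safe) = {s : some successor in {m1, m2, m4, m7, m9}} = {m1, m2, m4, m7, m9}
|Sat(EX safe)| = |{m1, m2, m4, m7, m9}| = 5.

5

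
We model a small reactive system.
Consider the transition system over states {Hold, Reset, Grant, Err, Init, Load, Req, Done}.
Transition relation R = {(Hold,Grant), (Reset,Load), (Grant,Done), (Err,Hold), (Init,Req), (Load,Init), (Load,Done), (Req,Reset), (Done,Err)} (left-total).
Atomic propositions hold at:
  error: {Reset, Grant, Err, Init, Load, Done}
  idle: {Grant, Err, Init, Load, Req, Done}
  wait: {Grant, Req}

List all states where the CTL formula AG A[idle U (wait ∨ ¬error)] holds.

{Hold, Grant, Err, Done}

Sat(¬error) = {Hold, Req}
Sat(wait ∨ ¬error) = {Hold, Grant, Req}
A[idle U (wait ∨ ¬error)]: least fixpoint, start Z0 = Sat((wait ∨ ¬error)) = {Hold, Grant, Req}, add states in Sat(idle) with every successor in Z. Z1 = {Hold, Grant, Err, Init, Req}; Z2 = {Hold, Grant, Err, Init, Req, Done}; Z3 = {Hold, Grant, Err, Init, Load, Req, Done}; fixed.
Sat(A[idle U (wait ∨ ¬error)]) = {Hold, Grant, Err, Init, Load, Req, Done}
AG A[idle U (wait ∨ ¬error)]: greatest fixpoint, start Z0 = {Hold, Grant, Err, Init, Load, Req, Done}, keep only states in Sat with every successor in Z. Z1 = {Hold, Grant, Err, Init, Load, Done}; Z2 = {Hold, Grant, Err, Load, Done}; Z3 = {Hold, Grant, Err, Done}; fixed.
Sat(AG A[idle U (wait ∨ ¬error)]) = {Hold, Grant, Err, Done}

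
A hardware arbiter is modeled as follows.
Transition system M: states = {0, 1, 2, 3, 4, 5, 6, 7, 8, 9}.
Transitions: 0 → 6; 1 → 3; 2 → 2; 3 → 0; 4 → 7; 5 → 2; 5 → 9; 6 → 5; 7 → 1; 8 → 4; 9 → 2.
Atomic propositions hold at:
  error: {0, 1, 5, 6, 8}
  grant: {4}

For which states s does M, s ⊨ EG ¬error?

{2, 9}

Sat(¬error) = {2, 3, 4, 7, 9}
EG ¬error: greatest fixpoint, start Z0 = {2, 3, 4, 7, 9}, keep only states in Sat with some successor in Z. Z1 = {2, 4, 9}; Z2 = {2, 9}; fixed.
Sat(EG ¬error) = {2, 9}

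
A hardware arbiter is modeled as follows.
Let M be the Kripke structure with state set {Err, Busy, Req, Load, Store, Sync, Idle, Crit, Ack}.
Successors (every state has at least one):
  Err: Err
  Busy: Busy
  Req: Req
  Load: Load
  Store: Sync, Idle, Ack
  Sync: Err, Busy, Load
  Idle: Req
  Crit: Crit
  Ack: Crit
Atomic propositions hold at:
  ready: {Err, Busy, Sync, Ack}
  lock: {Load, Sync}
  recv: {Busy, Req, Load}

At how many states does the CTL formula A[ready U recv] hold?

3

A[ready U recv]: least fixpoint, start Z0 = Sat(recv) = {Busy, Req, Load}, add states in Sat(ready) with every successor in Z. Already a fixed point.
Sat(A[ready U recv]) = {Busy, Req, Load}
|Sat(A[ready U recv])| = |{Busy, Req, Load}| = 3.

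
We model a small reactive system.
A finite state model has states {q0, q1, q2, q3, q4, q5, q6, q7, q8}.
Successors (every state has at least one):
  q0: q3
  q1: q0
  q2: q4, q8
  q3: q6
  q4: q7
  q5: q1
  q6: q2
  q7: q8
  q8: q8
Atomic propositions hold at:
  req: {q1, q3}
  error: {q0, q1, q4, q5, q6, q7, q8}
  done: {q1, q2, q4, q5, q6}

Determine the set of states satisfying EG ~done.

{q7, q8}

Sat(~done) = {q0, q3, q7, q8}
EG ~done: greatest fixpoint, start Z0 = {q0, q3, q7, q8}, keep only states in Sat with some successor in Z. Z1 = {q0, q7, q8}; Z2 = {q7, q8}; fixed.
Sat(EG ~done) = {q7, q8}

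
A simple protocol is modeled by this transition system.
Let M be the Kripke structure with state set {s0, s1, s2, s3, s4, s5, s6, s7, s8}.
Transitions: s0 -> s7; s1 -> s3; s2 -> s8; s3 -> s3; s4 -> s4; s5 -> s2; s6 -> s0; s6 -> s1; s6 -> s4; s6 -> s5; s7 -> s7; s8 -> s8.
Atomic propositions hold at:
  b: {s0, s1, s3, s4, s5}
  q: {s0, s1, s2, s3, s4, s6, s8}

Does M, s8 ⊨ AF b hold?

No

AF b: least fixpoint, start Z0 = {s0, s1, s3, s4, s5}, add states with every successor in Z. Z1 = {s0, s1, s3, s4, s5, s6}; fixed.
Sat(AF b) = {s0, s1, s3, s4, s5, s6}
s8 ∉ Sat(AF b) = {s0, s1, s3, s4, s5, s6}, so the formula does not hold at s8.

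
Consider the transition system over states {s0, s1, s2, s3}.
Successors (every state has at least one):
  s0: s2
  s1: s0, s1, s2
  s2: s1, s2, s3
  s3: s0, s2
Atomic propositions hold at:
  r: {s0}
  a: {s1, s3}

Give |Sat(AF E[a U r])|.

E[a U r]: least fixpoint, start Z0 = Sat(r) = {s0}, add states in Sat(a) with some successor in Z. Z1 = {s0, s1, s3}; fixed.
Sat(E[a U r]) = {s0, s1, s3}
AF E[a U r]: least fixpoint, start Z0 = {s0, s1, s3}, add states with every successor in Z. Already a fixed point.
Sat(AF E[a U r]) = {s0, s1, s3}
|Sat(AF E[a U r])| = |{s0, s1, s3}| = 3.

3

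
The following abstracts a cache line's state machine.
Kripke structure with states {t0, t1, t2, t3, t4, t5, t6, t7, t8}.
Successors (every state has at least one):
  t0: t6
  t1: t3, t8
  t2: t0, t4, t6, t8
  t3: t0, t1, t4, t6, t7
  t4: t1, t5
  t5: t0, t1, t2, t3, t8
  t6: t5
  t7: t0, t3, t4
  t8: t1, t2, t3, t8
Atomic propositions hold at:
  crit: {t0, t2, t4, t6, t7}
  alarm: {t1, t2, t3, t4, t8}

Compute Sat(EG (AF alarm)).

AF alarm: least fixpoint, start Z0 = {t1, t2, t3, t4, t8}, add states with every successor in Z. Already a fixed point.
Sat(AF alarm) = {t1, t2, t3, t4, t8}
EG (AF alarm): greatest fixpoint, start Z0 = {t1, t2, t3, t4, t8}, keep only states in Sat with some successor in Z. Already a fixed point.
Sat(EG (AF alarm)) = {t1, t2, t3, t4, t8}

{t1, t2, t3, t4, t8}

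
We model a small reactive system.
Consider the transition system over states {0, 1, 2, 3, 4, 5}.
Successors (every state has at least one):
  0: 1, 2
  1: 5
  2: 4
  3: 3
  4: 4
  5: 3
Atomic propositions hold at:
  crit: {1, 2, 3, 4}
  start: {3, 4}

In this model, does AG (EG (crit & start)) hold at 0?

No

Sat(crit & start) = {3, 4}
EG (crit & start): greatest fixpoint, start Z0 = {3, 4}, keep only states in Sat with some successor in Z. Already a fixed point.
Sat(EG (crit & start)) = {3, 4}
AG (EG (crit & start)): greatest fixpoint, start Z0 = {3, 4}, keep only states in Sat with every successor in Z. Already a fixed point.
Sat(AG (EG (crit & start))) = {3, 4}
0 ∉ Sat(AG (EG (crit & start))) = {3, 4}, so the formula does not hold at 0.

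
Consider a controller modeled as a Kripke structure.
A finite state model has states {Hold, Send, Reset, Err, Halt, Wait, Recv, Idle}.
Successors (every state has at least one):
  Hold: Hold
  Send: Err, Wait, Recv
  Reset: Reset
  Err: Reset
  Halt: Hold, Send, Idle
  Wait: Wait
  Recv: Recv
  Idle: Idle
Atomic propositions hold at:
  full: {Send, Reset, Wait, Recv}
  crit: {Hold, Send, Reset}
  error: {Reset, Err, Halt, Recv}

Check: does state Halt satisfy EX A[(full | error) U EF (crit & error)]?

Yes

Sat(full | error) = {Send, Reset, Err, Halt, Wait, Recv}
Sat(crit & error) = {Reset}
EF (crit & error): least fixpoint, start Z0 = {Reset}, add states with some successor in Z. Z1 = {Reset, Err}; Z2 = {Send, Reset, Err}; Z3 = {Send, Reset, Err, Halt}; fixed.
Sat(EF (crit & error)) = {Send, Reset, Err, Halt}
A[(full | error) U EF (crit & error)]: least fixpoint, start Z0 = Sat(EF (crit & error)) = {Send, Reset, Err, Halt}, add states in Sat(full | error) with every successor in Z. Already a fixed point.
Sat(A[(full | error) U EF (crit & error)]) = {Send, Reset, Err, Halt}
Sat(EX A[(full | error) U EF (crit & error)]) = {s : some successor in {Send, Reset, Err, Halt}} = {Send, Reset, Err, Halt}
Halt ∈ Sat(EX A[(full | error) U EF (crit & error)]) = {Send, Reset, Err, Halt}, so the formula holds at Halt.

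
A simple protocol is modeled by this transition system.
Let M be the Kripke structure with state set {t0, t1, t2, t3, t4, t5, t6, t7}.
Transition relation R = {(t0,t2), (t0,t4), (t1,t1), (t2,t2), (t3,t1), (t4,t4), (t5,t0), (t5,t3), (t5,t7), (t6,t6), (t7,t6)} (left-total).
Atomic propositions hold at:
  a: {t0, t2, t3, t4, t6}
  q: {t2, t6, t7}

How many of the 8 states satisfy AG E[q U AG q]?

AG q: greatest fixpoint, start Z0 = {t2, t6, t7}, keep only states in Sat with every successor in Z. Already a fixed point.
Sat(AG q) = {t2, t6, t7}
E[q U AG q]: least fixpoint, start Z0 = Sat(AG q) = {t2, t6, t7}, add states in Sat(q) with some successor in Z. Already a fixed point.
Sat(E[q U AG q]) = {t2, t6, t7}
AG E[q U AG q]: greatest fixpoint, start Z0 = {t2, t6, t7}, keep only states in Sat with every successor in Z. Already a fixed point.
Sat(AG E[q U AG q]) = {t2, t6, t7}
|Sat(AG E[q U AG q])| = |{t2, t6, t7}| = 3.

3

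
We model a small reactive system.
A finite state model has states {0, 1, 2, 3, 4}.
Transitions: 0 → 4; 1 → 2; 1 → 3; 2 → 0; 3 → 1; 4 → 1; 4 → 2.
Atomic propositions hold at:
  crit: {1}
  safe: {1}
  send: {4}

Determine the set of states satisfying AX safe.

{3}

Sat(AX safe) = {s : every successor in {1}} = {3}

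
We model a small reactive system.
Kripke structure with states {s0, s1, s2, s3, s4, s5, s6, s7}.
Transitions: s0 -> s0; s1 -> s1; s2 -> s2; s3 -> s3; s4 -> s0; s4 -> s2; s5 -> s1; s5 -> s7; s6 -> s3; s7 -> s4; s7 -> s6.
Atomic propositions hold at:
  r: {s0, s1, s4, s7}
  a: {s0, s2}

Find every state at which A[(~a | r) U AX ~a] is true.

Sat(~a) = {s1, s3, s4, s5, s6, s7}
Sat(~a | r) = {s0, s1, s3, s4, s5, s6, s7}
Sat(AX ~a) = {s : every successor in {s1, s3, s4, s5, s6, s7}} = {s1, s3, s5, s6, s7}
A[(~a | r) U AX ~a]: least fixpoint, start Z0 = Sat(AX ~a) = {s1, s3, s5, s6, s7}, add states in Sat(~a | r) with every successor in Z. Already a fixed point.
Sat(A[(~a | r) U AX ~a]) = {s1, s3, s5, s6, s7}

{s1, s3, s5, s6, s7}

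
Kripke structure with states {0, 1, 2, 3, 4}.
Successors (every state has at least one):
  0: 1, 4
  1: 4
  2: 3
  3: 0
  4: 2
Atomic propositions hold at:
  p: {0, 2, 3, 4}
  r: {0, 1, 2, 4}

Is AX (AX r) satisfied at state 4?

Sat(AX r) = {s : every successor in {0, 1, 2, 4}} = {0, 1, 3, 4}
Sat(AX (AX r)) = {s : every successor in {0, 1, 3, 4}} = {0, 1, 2, 3}
4 ∉ Sat(AX (AX r)) = {0, 1, 2, 3}, so the formula does not hold at 4.

No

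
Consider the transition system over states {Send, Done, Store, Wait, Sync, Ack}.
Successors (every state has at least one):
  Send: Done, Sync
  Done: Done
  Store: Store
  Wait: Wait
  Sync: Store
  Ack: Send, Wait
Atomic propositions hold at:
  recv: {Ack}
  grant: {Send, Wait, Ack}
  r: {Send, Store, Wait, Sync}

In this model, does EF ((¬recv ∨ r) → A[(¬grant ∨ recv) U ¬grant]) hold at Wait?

No

Sat(¬recv) = {Send, Done, Store, Wait, Sync}
Sat(¬recv ∨ r) = {Send, Done, Store, Wait, Sync}
Sat(¬grant) = {Done, Store, Sync}
Sat(¬grant ∨ recv) = {Done, Store, Sync, Ack}
A[(¬grant ∨ recv) U ¬grant]: least fixpoint, start Z0 = Sat(¬grant) = {Done, Store, Sync}, add states in Sat(¬grant ∨ recv) with every successor in Z. Already a fixed point.
Sat(A[(¬grant ∨ recv) U ¬grant]) = {Done, Store, Sync}
Sat((¬recv ∨ r) → A[(¬grant ∨ recv) U ¬grant]) = {Done, Store, Sync, Ack}
EF ((¬recv ∨ r) → A[(¬grant ∨ recv) U ¬grant]): least fixpoint, start Z0 = {Done, Store, Sync, Ack}, add states with some successor in Z. Z1 = {Send, Done, Store, Sync, Ack}; fixed.
Sat(EF ((¬recv ∨ r) → A[(¬grant ∨ recv) U ¬grant])) = {Send, Done, Store, Sync, Ack}
Wait ∉ Sat(EF ((¬recv ∨ r) → A[(¬grant ∨ recv) U ¬grant])) = {Send, Done, Store, Sync, Ack}, so the formula does not hold at Wait.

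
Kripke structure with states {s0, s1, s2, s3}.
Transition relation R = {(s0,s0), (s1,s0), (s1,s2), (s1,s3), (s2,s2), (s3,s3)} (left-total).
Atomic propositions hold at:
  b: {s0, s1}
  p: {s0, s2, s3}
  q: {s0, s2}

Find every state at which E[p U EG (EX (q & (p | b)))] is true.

{s0, s1, s2}

Sat(p | b) = {s0, s1, s2, s3}
Sat(q & (p | b)) = {s0, s2}
Sat(EX (q & (p | b))) = {s : some successor in {s0, s2}} = {s0, s1, s2}
EG (EX (q & (p | b))): greatest fixpoint, start Z0 = {s0, s1, s2}, keep only states in Sat with some successor in Z. Already a fixed point.
Sat(EG (EX (q & (p | b)))) = {s0, s1, s2}
E[p U EG (EX (q & (p | b)))]: least fixpoint, start Z0 = Sat(EG (EX (q & (p | b)))) = {s0, s1, s2}, add states in Sat(p) with some successor in Z. Already a fixed point.
Sat(E[p U EG (EX (q & (p | b)))]) = {s0, s1, s2}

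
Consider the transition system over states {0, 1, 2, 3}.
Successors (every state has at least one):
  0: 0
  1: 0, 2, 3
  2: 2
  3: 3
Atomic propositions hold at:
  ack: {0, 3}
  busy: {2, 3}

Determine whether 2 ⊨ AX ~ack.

Sat(~ack) = {1, 2}
Sat(AX ~ack) = {s : every successor in {1, 2}} = {2}
2 ∈ Sat(AX ~ack) = {2}, so the formula holds at 2.

Yes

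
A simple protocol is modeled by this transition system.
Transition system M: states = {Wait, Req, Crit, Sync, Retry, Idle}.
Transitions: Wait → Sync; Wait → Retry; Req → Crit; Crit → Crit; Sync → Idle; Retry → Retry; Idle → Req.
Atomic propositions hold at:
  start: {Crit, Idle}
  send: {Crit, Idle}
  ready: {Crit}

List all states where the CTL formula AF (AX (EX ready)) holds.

Sat(EX ready) = {s : some successor in {Crit}} = {Req, Crit}
Sat(AX (EX ready)) = {s : every successor in {Req, Crit}} = {Req, Crit, Idle}
AF (AX (EX ready)): least fixpoint, start Z0 = {Req, Crit, Idle}, add states with every successor in Z. Z1 = {Req, Crit, Sync, Idle}; fixed.
Sat(AF (AX (EX ready))) = {Req, Crit, Sync, Idle}

{Req, Crit, Sync, Idle}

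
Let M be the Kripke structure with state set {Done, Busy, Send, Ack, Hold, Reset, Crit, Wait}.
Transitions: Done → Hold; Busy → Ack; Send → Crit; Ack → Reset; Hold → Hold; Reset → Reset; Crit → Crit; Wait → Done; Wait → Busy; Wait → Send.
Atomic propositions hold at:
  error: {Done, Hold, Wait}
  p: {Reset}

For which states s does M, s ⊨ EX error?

{Done, Hold, Wait}

Sat(EX error) = {s : some successor in {Done, Hold, Wait}} = {Done, Hold, Wait}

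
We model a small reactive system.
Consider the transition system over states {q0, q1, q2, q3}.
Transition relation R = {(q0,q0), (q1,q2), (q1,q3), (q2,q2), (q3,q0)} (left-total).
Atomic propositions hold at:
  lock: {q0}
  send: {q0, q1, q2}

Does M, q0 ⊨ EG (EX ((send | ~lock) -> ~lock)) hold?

Sat(~lock) = {q1, q2, q3}
Sat(send | ~lock) = {q0, q1, q2, q3}
Sat((send | ~lock) -> ~lock) = {q1, q2, q3}
Sat(EX ((send | ~lock) -> ~lock)) = {s : some successor in {q1, q2, q3}} = {q1, q2}
EG (EX ((send | ~lock) -> ~lock)): greatest fixpoint, start Z0 = {q1, q2}, keep only states in Sat with some successor in Z. Already a fixed point.
Sat(EG (EX ((send | ~lock) -> ~lock))) = {q1, q2}
q0 ∉ Sat(EG (EX ((send | ~lock) -> ~lock))) = {q1, q2}, so the formula does not hold at q0.

No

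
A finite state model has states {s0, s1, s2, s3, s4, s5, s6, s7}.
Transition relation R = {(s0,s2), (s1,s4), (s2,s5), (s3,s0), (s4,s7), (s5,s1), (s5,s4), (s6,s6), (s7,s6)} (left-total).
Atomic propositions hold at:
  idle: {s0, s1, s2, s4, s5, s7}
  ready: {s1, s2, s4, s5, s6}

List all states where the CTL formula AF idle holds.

{s0, s1, s2, s3, s4, s5, s7}

AF idle: least fixpoint, start Z0 = {s0, s1, s2, s4, s5, s7}, add states with every successor in Z. Z1 = {s0, s1, s2, s3, s4, s5, s7}; fixed.
Sat(AF idle) = {s0, s1, s2, s3, s4, s5, s7}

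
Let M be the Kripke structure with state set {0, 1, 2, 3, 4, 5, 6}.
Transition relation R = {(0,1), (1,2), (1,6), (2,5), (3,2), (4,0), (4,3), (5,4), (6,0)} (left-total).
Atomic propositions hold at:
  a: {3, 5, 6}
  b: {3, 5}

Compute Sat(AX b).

Sat(AX b) = {s : every successor in {3, 5}} = {2}

{2}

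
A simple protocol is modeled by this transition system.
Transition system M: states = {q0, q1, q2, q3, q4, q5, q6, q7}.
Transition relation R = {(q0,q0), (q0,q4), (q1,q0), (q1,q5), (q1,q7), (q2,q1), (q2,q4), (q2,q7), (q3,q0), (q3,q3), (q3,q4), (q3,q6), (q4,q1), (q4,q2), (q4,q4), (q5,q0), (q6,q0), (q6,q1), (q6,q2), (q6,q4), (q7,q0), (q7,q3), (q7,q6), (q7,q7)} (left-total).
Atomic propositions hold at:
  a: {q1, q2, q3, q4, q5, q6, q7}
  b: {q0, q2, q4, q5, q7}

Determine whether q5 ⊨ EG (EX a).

No

Sat(EX a) = {s : some successor in {q1, q2, q3, q4, q5, q6, q7}} = {q0, q1, q2, q3, q4, q6, q7}
EG (EX a): greatest fixpoint, start Z0 = {q0, q1, q2, q3, q4, q6, q7}, keep only states in Sat with some successor in Z. Already a fixed point.
Sat(EG (EX a)) = {q0, q1, q2, q3, q4, q6, q7}
q5 ∉ Sat(EG (EX a)) = {q0, q1, q2, q3, q4, q6, q7}, so the formula does not hold at q5.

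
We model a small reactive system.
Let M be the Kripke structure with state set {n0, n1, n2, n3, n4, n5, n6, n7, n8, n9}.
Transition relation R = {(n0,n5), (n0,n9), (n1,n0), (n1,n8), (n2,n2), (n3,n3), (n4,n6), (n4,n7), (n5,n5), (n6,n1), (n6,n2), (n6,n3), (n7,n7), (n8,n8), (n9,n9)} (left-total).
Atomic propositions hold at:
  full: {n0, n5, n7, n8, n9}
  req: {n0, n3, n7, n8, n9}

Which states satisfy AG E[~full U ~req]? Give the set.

Sat(~full) = {n1, n2, n3, n4, n6}
Sat(~req) = {n1, n2, n4, n5, n6}
E[~full U ~req]: least fixpoint, start Z0 = Sat(~req) = {n1, n2, n4, n5, n6}, add states in Sat(~full) with some successor in Z. Already a fixed point.
Sat(E[~full U ~req]) = {n1, n2, n4, n5, n6}
AG E[~full U ~req]: greatest fixpoint, start Z0 = {n1, n2, n4, n5, n6}, keep only states in Sat with every successor in Z. Z1 = {n2, n5}; fixed.
Sat(AG E[~full U ~req]) = {n2, n5}

{n2, n5}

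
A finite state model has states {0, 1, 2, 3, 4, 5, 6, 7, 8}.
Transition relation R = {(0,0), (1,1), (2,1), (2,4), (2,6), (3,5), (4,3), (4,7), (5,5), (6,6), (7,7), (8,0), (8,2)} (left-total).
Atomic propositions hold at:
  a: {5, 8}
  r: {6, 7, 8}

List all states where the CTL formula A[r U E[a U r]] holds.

E[a U r]: least fixpoint, start Z0 = Sat(r) = {6, 7, 8}, add states in Sat(a) with some successor in Z. Already a fixed point.
Sat(E[a U r]) = {6, 7, 8}
A[r U E[a U r]]: least fixpoint, start Z0 = Sat(E[a U r]) = {6, 7, 8}, add states in Sat(r) with every successor in Z. Already a fixed point.
Sat(A[r U E[a U r]]) = {6, 7, 8}

{6, 7, 8}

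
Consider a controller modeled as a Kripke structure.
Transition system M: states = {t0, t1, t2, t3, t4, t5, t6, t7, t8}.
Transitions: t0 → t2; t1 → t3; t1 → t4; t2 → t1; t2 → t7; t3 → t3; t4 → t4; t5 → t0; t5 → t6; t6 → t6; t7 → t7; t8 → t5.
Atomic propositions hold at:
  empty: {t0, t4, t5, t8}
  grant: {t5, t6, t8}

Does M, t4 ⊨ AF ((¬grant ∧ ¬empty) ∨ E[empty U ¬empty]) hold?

Sat(¬grant) = {t0, t1, t2, t3, t4, t7}
Sat(¬empty) = {t1, t2, t3, t6, t7}
Sat(¬grant ∧ ¬empty) = {t1, t2, t3, t7}
E[empty U ¬empty]: least fixpoint, start Z0 = Sat(¬empty) = {t1, t2, t3, t6, t7}, add states in Sat(empty) with some successor in Z. Z1 = {t0, t1, t2, t3, t5, t6, t7}; Z2 = {t0, t1, t2, t3, t5, t6, t7, t8}; fixed.
Sat(E[empty U ¬empty]) = {t0, t1, t2, t3, t5, t6, t7, t8}
Sat((¬grant ∧ ¬empty) ∨ E[empty U ¬empty]) = {t0, t1, t2, t3, t5, t6, t7, t8}
AF ((¬grant ∧ ¬empty) ∨ E[empty U ¬empty]): least fixpoint, start Z0 = {t0, t1, t2, t3, t5, t6, t7, t8}, add states with every successor in Z. Already a fixed point.
Sat(AF ((¬grant ∧ ¬empty) ∨ E[empty U ¬empty])) = {t0, t1, t2, t3, t5, t6, t7, t8}
t4 ∉ Sat(AF ((¬grant ∧ ¬empty) ∨ E[empty U ¬empty])) = {t0, t1, t2, t3, t5, t6, t7, t8}, so the formula does not hold at t4.

No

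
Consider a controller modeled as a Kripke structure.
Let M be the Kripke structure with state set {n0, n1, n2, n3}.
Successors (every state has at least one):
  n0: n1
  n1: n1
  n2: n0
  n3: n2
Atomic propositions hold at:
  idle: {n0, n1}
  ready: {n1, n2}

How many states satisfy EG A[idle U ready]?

3

A[idle U ready]: least fixpoint, start Z0 = Sat(ready) = {n1, n2}, add states in Sat(idle) with every successor in Z. Z1 = {n0, n1, n2}; fixed.
Sat(A[idle U ready]) = {n0, n1, n2}
EG A[idle U ready]: greatest fixpoint, start Z0 = {n0, n1, n2}, keep only states in Sat with some successor in Z. Already a fixed point.
Sat(EG A[idle U ready]) = {n0, n1, n2}
|Sat(EG A[idle U ready])| = |{n0, n1, n2}| = 3.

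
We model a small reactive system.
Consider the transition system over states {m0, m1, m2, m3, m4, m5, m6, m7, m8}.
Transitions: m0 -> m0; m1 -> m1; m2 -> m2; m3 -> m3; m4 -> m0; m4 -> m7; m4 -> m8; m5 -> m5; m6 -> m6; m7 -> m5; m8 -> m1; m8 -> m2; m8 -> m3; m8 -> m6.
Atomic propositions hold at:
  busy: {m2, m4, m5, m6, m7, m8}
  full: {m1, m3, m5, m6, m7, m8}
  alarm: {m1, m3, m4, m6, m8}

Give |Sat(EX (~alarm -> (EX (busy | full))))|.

8

Sat(~alarm) = {m0, m2, m5, m7}
Sat(busy | full) = {m1, m2, m3, m4, m5, m6, m7, m8}
Sat(EX (busy | full)) = {s : some successor in {m1, m2, m3, m4, m5, m6, m7, m8}} = {m1, m2, m3, m4, m5, m6, m7, m8}
Sat(~alarm -> (EX (busy | full))) = {m1, m2, m3, m4, m5, m6, m7, m8}
Sat(EX (~alarm -> (EX (busy | full)))) = {s : some successor in {m1, m2, m3, m4, m5, m6, m7, m8}} = {m1, m2, m3, m4, m5, m6, m7, m8}
|Sat(EX (~alarm -> (EX (busy | full))))| = |{m1, m2, m3, m4, m5, m6, m7, m8}| = 8.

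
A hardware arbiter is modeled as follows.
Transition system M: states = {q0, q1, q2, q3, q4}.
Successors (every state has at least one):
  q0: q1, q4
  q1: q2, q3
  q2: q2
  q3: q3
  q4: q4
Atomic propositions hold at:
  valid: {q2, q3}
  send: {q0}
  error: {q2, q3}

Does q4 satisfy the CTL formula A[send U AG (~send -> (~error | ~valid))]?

Yes

Sat(~send) = {q1, q2, q3, q4}
Sat(~error) = {q0, q1, q4}
Sat(~valid) = {q0, q1, q4}
Sat(~error | ~valid) = {q0, q1, q4}
Sat(~send -> (~error | ~valid)) = {q0, q1, q4}
AG (~send -> (~error | ~valid)): greatest fixpoint, start Z0 = {q0, q1, q4}, keep only states in Sat with every successor in Z. Z1 = {q0, q4}; Z2 = {q4}; fixed.
Sat(AG (~send -> (~error | ~valid))) = {q4}
A[send U AG (~send -> (~error | ~valid))]: least fixpoint, start Z0 = Sat(AG (~send -> (~error | ~valid))) = {q4}, add states in Sat(send) with every successor in Z. Already a fixed point.
Sat(A[send U AG (~send -> (~error | ~valid))]) = {q4}
q4 ∈ Sat(A[send U AG (~send -> (~error | ~valid))]) = {q4}, so the formula holds at q4.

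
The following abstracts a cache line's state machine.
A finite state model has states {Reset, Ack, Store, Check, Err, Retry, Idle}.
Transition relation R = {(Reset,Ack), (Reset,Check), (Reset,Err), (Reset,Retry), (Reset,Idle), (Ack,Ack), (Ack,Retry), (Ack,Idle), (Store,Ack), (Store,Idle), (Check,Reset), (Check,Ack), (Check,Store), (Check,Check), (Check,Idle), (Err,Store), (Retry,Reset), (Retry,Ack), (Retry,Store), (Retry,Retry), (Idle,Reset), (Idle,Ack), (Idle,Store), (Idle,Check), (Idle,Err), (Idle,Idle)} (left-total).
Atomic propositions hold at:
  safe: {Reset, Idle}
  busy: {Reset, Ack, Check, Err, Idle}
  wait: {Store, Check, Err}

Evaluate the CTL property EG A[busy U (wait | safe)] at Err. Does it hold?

Sat(wait | safe) = {Reset, Store, Check, Err, Idle}
A[busy U (wait | safe)]: least fixpoint, start Z0 = Sat((wait | safe)) = {Reset, Store, Check, Err, Idle}, add states in Sat(busy) with every successor in Z. Already a fixed point.
Sat(A[busy U (wait | safe)]) = {Reset, Store, Check, Err, Idle}
EG A[busy U (wait | safe)]: greatest fixpoint, start Z0 = {Reset, Store, Check, Err, Idle}, keep only states in Sat with some successor in Z. Already a fixed point.
Sat(EG A[busy U (wait | safe)]) = {Reset, Store, Check, Err, Idle}
Err ∈ Sat(EG A[busy U (wait | safe)]) = {Reset, Store, Check, Err, Idle}, so the formula holds at Err.

Yes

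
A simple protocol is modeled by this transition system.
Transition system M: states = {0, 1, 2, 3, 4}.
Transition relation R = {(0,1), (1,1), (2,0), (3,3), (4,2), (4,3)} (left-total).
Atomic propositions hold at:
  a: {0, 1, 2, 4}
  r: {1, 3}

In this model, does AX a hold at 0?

Yes

Sat(AX a) = {s : every successor in {0, 1, 2, 4}} = {0, 1, 2}
0 ∈ Sat(AX a) = {0, 1, 2}, so the formula holds at 0.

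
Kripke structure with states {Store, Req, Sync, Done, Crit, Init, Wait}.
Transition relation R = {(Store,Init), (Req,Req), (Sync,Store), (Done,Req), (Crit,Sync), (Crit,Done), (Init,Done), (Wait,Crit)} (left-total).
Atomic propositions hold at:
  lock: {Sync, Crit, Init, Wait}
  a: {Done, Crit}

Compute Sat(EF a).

EF a: least fixpoint, start Z0 = {Done, Crit}, add states with some successor in Z. Z1 = {Done, Crit, Init, Wait}; Z2 = {Store, Done, Crit, Init, Wait}; Z3 = {Store, Sync, Done, Crit, Init, Wait}; fixed.
Sat(EF a) = {Store, Sync, Done, Crit, Init, Wait}

{Store, Sync, Done, Crit, Init, Wait}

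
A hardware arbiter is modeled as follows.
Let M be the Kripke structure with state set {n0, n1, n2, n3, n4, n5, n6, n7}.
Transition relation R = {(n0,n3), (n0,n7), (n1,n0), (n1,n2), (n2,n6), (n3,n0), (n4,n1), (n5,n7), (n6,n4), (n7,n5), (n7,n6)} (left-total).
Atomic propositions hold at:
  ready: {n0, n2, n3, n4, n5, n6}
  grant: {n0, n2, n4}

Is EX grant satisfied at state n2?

No

Sat(EX grant) = {s : some successor in {n0, n2, n4}} = {n1, n3, n6}
n2 ∉ Sat(EX grant) = {n1, n3, n6}, so the formula does not hold at n2.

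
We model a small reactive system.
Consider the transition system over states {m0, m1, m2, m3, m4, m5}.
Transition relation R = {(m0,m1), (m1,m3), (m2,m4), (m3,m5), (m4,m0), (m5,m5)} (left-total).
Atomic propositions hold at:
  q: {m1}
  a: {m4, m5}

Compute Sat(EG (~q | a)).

{m3, m5}

Sat(~q) = {m0, m2, m3, m4, m5}
Sat(~q | a) = {m0, m2, m3, m4, m5}
EG (~q | a): greatest fixpoint, start Z0 = {m0, m2, m3, m4, m5}, keep only states in Sat with some successor in Z. Z1 = {m2, m3, m4, m5}; Z2 = {m2, m3, m5}; Z3 = {m3, m5}; fixed.
Sat(EG (~q | a)) = {m3, m5}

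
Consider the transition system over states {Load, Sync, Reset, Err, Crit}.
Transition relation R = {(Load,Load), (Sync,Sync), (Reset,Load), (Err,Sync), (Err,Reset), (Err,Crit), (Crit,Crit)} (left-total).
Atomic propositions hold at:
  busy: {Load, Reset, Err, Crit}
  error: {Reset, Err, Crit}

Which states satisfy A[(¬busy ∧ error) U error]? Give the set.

Sat(¬busy) = {Sync}
Sat(¬busy ∧ error) = ∅
A[(¬busy ∧ error) U error]: least fixpoint, start Z0 = Sat(error) = {Reset, Err, Crit}, add states in Sat(¬busy ∧ error) with every successor in Z. Already a fixed point.
Sat(A[(¬busy ∧ error) U error]) = {Reset, Err, Crit}

{Reset, Err, Crit}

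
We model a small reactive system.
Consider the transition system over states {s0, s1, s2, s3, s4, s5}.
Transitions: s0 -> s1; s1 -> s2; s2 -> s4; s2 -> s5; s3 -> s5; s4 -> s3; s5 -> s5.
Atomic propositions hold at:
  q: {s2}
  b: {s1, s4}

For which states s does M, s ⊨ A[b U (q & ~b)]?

{s1, s2}

Sat(~b) = {s0, s2, s3, s5}
Sat(q & ~b) = {s2}
A[b U (q & ~b)]: least fixpoint, start Z0 = Sat((q & ~b)) = {s2}, add states in Sat(b) with every successor in Z. Z1 = {s1, s2}; fixed.
Sat(A[b U (q & ~b)]) = {s1, s2}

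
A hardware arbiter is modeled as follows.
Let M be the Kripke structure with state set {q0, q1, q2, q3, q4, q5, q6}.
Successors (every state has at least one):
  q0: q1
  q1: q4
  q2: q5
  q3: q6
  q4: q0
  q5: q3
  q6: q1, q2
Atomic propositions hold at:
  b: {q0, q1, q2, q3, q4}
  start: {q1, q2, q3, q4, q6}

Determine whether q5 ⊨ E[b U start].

No

E[b U start]: least fixpoint, start Z0 = Sat(start) = {q1, q2, q3, q4, q6}, add states in Sat(b) with some successor in Z. Z1 = {q0, q1, q2, q3, q4, q6}; fixed.
Sat(E[b U start]) = {q0, q1, q2, q3, q4, q6}
q5 ∉ Sat(E[b U start]) = {q0, q1, q2, q3, q4, q6}, so the formula does not hold at q5.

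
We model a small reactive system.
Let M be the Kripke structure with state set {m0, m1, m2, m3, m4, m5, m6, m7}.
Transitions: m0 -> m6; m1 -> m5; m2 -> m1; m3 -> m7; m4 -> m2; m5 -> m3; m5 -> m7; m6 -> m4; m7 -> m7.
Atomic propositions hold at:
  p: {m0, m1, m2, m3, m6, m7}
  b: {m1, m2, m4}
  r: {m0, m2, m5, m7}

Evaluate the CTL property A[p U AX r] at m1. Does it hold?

Yes

Sat(AX r) = {s : every successor in {m0, m2, m5, m7}} = {m1, m3, m4, m7}
A[p U AX r]: least fixpoint, start Z0 = Sat(AX r) = {m1, m3, m4, m7}, add states in Sat(p) with every successor in Z. Z1 = {m1, m2, m3, m4, m6, m7}; Z2 = {m0, m1, m2, m3, m4, m6, m7}; fixed.
Sat(A[p U AX r]) = {m0, m1, m2, m3, m4, m6, m7}
m1 ∈ Sat(A[p U AX r]) = {m0, m1, m2, m3, m4, m6, m7}, so the formula holds at m1.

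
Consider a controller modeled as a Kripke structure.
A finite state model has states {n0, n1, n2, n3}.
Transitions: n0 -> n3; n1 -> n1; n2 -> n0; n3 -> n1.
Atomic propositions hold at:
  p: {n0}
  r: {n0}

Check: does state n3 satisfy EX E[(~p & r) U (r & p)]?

No

Sat(~p) = {n1, n2, n3}
Sat(~p & r) = ∅
Sat(r & p) = {n0}
E[(~p & r) U (r & p)]: least fixpoint, start Z0 = Sat((r & p)) = {n0}, add states in Sat(~p & r) with some successor in Z. Already a fixed point.
Sat(E[(~p & r) U (r & p)]) = {n0}
Sat(EX E[(~p & r) U (r & p)]) = {s : some successor in {n0}} = {n2}
n3 ∉ Sat(EX E[(~p & r) U (r & p)]) = {n2}, so the formula does not hold at n3.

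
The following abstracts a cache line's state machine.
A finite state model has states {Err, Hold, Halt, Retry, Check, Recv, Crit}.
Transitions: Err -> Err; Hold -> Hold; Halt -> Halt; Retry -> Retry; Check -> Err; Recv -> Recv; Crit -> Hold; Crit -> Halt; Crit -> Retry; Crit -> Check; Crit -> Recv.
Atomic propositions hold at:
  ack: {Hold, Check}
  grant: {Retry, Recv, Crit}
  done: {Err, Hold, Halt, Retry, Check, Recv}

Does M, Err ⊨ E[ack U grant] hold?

No

E[ack U grant]: least fixpoint, start Z0 = Sat(grant) = {Retry, Recv, Crit}, add states in Sat(ack) with some successor in Z. Already a fixed point.
Sat(E[ack U grant]) = {Retry, Recv, Crit}
Err ∉ Sat(E[ack U grant]) = {Retry, Recv, Crit}, so the formula does not hold at Err.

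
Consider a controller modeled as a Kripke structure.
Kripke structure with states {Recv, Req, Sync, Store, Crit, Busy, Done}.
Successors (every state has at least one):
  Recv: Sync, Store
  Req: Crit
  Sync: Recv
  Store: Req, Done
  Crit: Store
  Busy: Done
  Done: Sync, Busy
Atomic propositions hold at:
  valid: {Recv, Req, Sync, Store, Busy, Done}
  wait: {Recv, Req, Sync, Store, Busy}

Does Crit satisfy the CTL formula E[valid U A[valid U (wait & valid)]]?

Sat(wait & valid) = {Recv, Req, Sync, Store, Busy}
A[valid U (wait & valid)]: least fixpoint, start Z0 = Sat((wait & valid)) = {Recv, Req, Sync, Store, Busy}, add states in Sat(valid) with every successor in Z. Z1 = {Recv, Req, Sync, Store, Busy, Done}; fixed.
Sat(A[valid U (wait & valid)]) = {Recv, Req, Sync, Store, Busy, Done}
E[valid U A[valid U (wait & valid)]]: least fixpoint, start Z0 = Sat(A[valid U (wait & valid)]) = {Recv, Req, Sync, Store, Busy, Done}, add states in Sat(valid) with some successor in Z. Already a fixed point.
Sat(E[valid U A[valid U (wait & valid)]]) = {Recv, Req, Sync, Store, Busy, Done}
Crit ∉ Sat(E[valid U A[valid U (wait & valid)]]) = {Recv, Req, Sync, Store, Busy, Done}, so the formula does not hold at Crit.

No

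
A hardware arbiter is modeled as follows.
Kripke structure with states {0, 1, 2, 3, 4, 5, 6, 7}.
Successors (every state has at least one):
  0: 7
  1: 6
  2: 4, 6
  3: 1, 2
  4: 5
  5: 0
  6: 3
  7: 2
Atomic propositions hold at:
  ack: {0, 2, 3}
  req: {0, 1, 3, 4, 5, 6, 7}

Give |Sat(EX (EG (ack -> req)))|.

Sat(ack -> req) = {0, 1, 3, 4, 5, 6, 7}
EG (ack -> req): greatest fixpoint, start Z0 = {0, 1, 3, 4, 5, 6, 7}, keep only states in Sat with some successor in Z. Z1 = {0, 1, 3, 4, 5, 6}; Z2 = {1, 3, 4, 5, 6}; Z3 = {1, 3, 4, 6}; Z4 = {1, 3, 6}; fixed.
Sat(EG (ack -> req)) = {1, 3, 6}
Sat(EX (EG (ack -> req))) = {s : some successor in {1, 3, 6}} = {1, 2, 3, 6}
|Sat(EX (EG (ack -> req)))| = |{1, 2, 3, 6}| = 4.

4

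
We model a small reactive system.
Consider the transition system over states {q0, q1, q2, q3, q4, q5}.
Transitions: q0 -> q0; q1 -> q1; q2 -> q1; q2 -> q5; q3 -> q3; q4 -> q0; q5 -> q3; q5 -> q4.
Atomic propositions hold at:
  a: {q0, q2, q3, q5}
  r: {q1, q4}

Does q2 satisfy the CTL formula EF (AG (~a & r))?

Sat(~a) = {q1, q4}
Sat(~a & r) = {q1, q4}
AG (~a & r): greatest fixpoint, start Z0 = {q1, q4}, keep only states in Sat with every successor in Z. Z1 = {q1}; fixed.
Sat(AG (~a & r)) = {q1}
EF (AG (~a & r)): least fixpoint, start Z0 = {q1}, add states with some successor in Z. Z1 = {q1, q2}; fixed.
Sat(EF (AG (~a & r))) = {q1, q2}
q2 ∈ Sat(EF (AG (~a & r))) = {q1, q2}, so the formula holds at q2.

Yes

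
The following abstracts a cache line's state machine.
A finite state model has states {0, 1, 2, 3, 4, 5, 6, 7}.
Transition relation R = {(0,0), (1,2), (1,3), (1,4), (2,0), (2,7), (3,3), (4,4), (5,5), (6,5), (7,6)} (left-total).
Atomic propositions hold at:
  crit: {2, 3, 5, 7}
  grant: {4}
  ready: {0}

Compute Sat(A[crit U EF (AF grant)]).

AF grant: least fixpoint, start Z0 = {4}, add states with every successor in Z. Already a fixed point.
Sat(AF grant) = {4}
EF (AF grant): least fixpoint, start Z0 = {4}, add states with some successor in Z. Z1 = {1, 4}; fixed.
Sat(EF (AF grant)) = {1, 4}
A[crit U EF (AF grant)]: least fixpoint, start Z0 = Sat(EF (AF grant)) = {1, 4}, add states in Sat(crit) with every successor in Z. Already a fixed point.
Sat(A[crit U EF (AF grant)]) = {1, 4}

{1, 4}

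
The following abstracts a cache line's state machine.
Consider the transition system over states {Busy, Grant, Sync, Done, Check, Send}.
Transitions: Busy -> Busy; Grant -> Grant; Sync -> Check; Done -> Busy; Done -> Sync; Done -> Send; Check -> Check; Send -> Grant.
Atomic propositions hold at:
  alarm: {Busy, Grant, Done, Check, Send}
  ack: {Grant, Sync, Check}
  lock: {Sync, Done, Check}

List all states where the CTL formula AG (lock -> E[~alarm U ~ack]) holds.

{Busy, Grant, Send}

Sat(~alarm) = {Sync}
Sat(~ack) = {Busy, Done, Send}
E[~alarm U ~ack]: least fixpoint, start Z0 = Sat(~ack) = {Busy, Done, Send}, add states in Sat(~alarm) with some successor in Z. Already a fixed point.
Sat(E[~alarm U ~ack]) = {Busy, Done, Send}
Sat(lock -> E[~alarm U ~ack]) = {Busy, Grant, Done, Send}
AG (lock -> E[~alarm U ~ack]): greatest fixpoint, start Z0 = {Busy, Grant, Done, Send}, keep only states in Sat with every successor in Z. Z1 = {Busy, Grant, Send}; fixed.
Sat(AG (lock -> E[~alarm U ~ack])) = {Busy, Grant, Send}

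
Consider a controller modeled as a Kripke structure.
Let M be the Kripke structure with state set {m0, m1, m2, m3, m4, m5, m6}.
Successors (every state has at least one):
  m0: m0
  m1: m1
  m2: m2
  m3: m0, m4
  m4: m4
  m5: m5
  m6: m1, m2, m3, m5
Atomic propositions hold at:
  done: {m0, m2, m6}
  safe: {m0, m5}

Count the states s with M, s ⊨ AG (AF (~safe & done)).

1

Sat(~safe) = {m1, m2, m3, m4, m6}
Sat(~safe & done) = {m2, m6}
AF (~safe & done): least fixpoint, start Z0 = {m2, m6}, add states with every successor in Z. Already a fixed point.
Sat(AF (~safe & done)) = {m2, m6}
AG (AF (~safe & done)): greatest fixpoint, start Z0 = {m2, m6}, keep only states in Sat with every successor in Z. Z1 = {m2}; fixed.
Sat(AG (AF (~safe & done))) = {m2}
|Sat(AG (AF (~safe & done)))| = |{m2}| = 1.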